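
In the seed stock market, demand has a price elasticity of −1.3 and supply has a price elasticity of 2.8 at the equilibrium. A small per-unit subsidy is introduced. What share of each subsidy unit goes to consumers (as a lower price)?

Consumer share = 28/41

For a small subsidy around the equilibrium, the benefit split depends on the relative slopes, which at a point are proportional to the elasticities.
Buyer share = εs/(εs + |εd|) = 2.8/(2.8 + 1.3) = 28/41; seller share = |εd|/(εs + |εd|) = 13/41.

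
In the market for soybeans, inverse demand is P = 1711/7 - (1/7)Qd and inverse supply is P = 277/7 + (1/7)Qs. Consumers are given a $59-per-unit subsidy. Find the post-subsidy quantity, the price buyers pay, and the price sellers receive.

Pre-subsidy: 1711/7 - (1/7)Q = 277/7 + (1/7)Q gives Q* = 717 and P* = 142.
With the rebate, buyers effectively pay Pb = Ps − 59, where Ps is the price sellers receive.
On the curves, Pb = 1711/7 - (1/7)Q and Ps = 277/7 + (1/7)Q; the wedge Ps − Pb = 59 gives 277/7 + (1/7)Q − (1711/7 - (1/7)Q) = 59, so Q' = 923.5.
Then Pb = 1711/7 − (1/7)·923.5 = 112.5 and Ps = 277/7 + (1/7)·923.5 = 171.5.

Q' = 923.5; buyers pay $112.5; sellers receive $171.5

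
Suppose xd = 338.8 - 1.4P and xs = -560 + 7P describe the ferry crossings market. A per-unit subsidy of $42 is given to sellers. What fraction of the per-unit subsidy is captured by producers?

Pre-subsidy: 338.8 - 1.4P = -560 + 7P gives P* = 107, x* = 189.
With the subsidy, sellers receive Ps = Pb + 42 for each unit, where Pb is the price buyers pay.
Supply in terms of Pb becomes xs = -560 + 7(Pb + 42) = -266 + 7Pb. Setting this equal to demand: 338.8 - 1.4Pb = -266 + 7Pb, so Pb = 72.
Sellers receive Ps = 72 + 42 = 114; x' = 338.8 − 1.4·72 = 238.
Buyers' price falls by P* − Pb = 107 − 72 = 35; sellers' price rises by Ps − P* = 114 − 107 = 7.
So producers capture 7/42 = 1/6 of each unit of subsidy.

Producer share = 1/6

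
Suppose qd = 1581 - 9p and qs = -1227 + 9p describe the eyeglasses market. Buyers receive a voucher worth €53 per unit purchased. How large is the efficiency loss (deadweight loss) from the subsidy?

Pre-subsidy: 1581 - 9p = -1227 + 9p gives p* = 156, q* = 177.
With the rebate, buyers effectively pay pb = ps − 53, where ps is the price sellers receive.
Demand in terms of ps becomes qd = 1581 − 9(ps − 53) = 2058 - 9ps. Setting this equal to supply: 2058 - 9ps = -1227 + 9ps, so ps = 182.5.
Buyers pay pb = 182.5 − 53 = 129.5; q' = -1227 + 9·182.5 = 415.5.
The subsidy expands output by 415.5 − 177 = 238.5 past the efficient level; on those units the gap between marginal cost and willingness to pay runs from 0 up to 53.
DWL = ½ × 53 × 238.5 = 6320.25.

Deadweight loss = €6320.25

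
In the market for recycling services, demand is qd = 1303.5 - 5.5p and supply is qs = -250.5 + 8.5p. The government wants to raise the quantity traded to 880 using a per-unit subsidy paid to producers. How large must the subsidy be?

At q = 880, invert demand for the buyer price: pb = (1303.5 − 880)/5.5 = 77; invert supply for the seller price: ps = (880 − (-250.5))/8.5 = 133.
The subsidy must fill the gap: s = ps − pb = 133 − 77 = 56.

Required subsidy s = 56 per unit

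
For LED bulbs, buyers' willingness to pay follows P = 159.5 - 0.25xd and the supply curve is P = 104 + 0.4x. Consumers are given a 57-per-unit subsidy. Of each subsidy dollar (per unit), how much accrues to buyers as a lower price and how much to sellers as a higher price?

Pre-subsidy: 159.5 - 0.25x = 104 + 0.4x gives x* = 1110/13 and P* = 1796/13.
With the rebate, buyers effectively pay Pb = Ps − 57, where Ps is the price sellers receive.
On the curves, Pb = 159.5 - 0.25x and Ps = 104 + 0.4x; the wedge Ps − Pb = 57 gives 104 + 0.4x − (159.5 - 0.25x) = 57, so x' = 2250/13.
Then Pb = 159.5 − 0.25·(2250/13) = 1511/13 and Ps = 104 + 0.4·(2250/13) = 2252/13.
Buyers' price falls by P* − Pb = 1796/13 − 1511/13 = 285/13; sellers' price rises by Ps − P* = 2252/13 − 1796/13 = 456/13.

Buyers gain 285/13 per unit; sellers gain 456/13 per unit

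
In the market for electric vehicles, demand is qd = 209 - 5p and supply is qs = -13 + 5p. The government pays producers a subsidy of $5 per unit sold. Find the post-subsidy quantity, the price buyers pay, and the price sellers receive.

Pre-subsidy: 209 - 5p = -13 + 5p gives p* = 22.2, q* = 98.
With the subsidy, sellers receive ps = pb + 5 for each unit, where pb is the price buyers pay.
Supply in terms of pb becomes qs = -13 + 5(pb + 5) = 12 + 5pb. Setting this equal to demand: 209 - 5pb = 12 + 5pb, so pb = 19.7.
Sellers receive ps = 19.7 + 5 = 24.7; q' = 209 − 5·19.7 = 110.5.

q' = 110.5; buyers pay $19.7; sellers receive $24.7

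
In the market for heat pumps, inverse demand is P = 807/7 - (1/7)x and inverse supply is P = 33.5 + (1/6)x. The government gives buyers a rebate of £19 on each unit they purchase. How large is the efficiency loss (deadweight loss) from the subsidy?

Deadweight loss = 7581/13

Pre-subsidy: 807/7 - (1/7)x = 33.5 + (1/6)x gives x* = 3435/13 and P* = 1008/13.
With the rebate, buyers effectively pay Pb = Ps − 19, where Ps is the price sellers receive.
On the curves, Pb = 807/7 - (1/7)x and Ps = 33.5 + (1/6)x; the wedge Ps − Pb = 19 gives 33.5 + (1/6)x − (807/7 - (1/7)x) = 19, so x' = 4233/13.
Then Pb = 807/7 − (1/7)·(4233/13) = 894/13 and Ps = 33.5 + (1/6)·(4233/13) = 1141/13.
The subsidy expands output by 4233/13 − 3435/13 = 798/13 past the efficient level; on those units the gap between marginal cost and willingness to pay runs from 0 up to 19.
DWL = ½ × 19 × 798/13 = 7581/13.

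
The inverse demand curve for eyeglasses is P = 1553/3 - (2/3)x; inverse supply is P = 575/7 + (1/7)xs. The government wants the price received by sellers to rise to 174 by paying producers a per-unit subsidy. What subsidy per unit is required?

At a seller price of 174, quantity supplied is -575 + 7·174 = 643.
Buyers absorb 643 only when they pay Pb = 1553/3 − (2/3)·643 = 89.
s = Ps − Pb = 174 − 89 = 85.

Required subsidy s = 85 per unit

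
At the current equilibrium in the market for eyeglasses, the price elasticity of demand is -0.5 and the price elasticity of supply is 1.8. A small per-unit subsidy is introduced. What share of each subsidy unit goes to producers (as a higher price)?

For a small subsidy around the equilibrium, the benefit split depends on the relative slopes, which at a point are proportional to the elasticities.
Buyer share = εs/(εs + |εd|) = 1.8/(1.8 + 0.5) = 18/23; seller share = |εd|/(εs + |εd|) = 5/23.
So producers capture 5/23 of the subsidy.

Producer share = 5/23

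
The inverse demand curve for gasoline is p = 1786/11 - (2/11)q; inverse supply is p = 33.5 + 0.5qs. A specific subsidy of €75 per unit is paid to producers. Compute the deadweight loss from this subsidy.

Pre-subsidy: 1786/11 - (2/11)q = 33.5 + 0.5q gives q* = 189 and p* = 128.
With the subsidy, sellers receive ps = pb + 75 for each unit, where pb is the price buyers pay.
On the curves, pb = 1786/11 - (2/11)q and ps = 33.5 + 0.5q; the wedge ps − pb = 75 gives 33.5 + 0.5q − (1786/11 - (2/11)q) = 75, so q' = 299.
Then pb = 1786/11 − (2/11)·299 = 108 and ps = 33.5 + 0.5·299 = 183.
The subsidy expands output by 299 − 189 = 110 past the efficient level; on those units the gap between marginal cost and willingness to pay runs from 0 up to 75.
DWL = ½ × 75 × 110 = 4125.

Deadweight loss = €4125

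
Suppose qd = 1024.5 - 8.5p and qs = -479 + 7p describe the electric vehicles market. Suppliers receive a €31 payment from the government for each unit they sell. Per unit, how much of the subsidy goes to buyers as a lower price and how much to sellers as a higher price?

Pre-subsidy: 1024.5 - 8.5p = -479 + 7p gives p* = 97, q* = 200.
With the subsidy, sellers receive ps = pb + 31 for each unit, where pb is the price buyers pay.
Supply in terms of pb becomes qs = -479 + 7(pb + 31) = -262 + 7pb. Setting this equal to demand: 1024.5 - 8.5pb = -262 + 7pb, so pb = 83.
Sellers receive ps = 83 + 31 = 114; q' = 1024.5 − 8.5·83 = 319.
Buyers' price falls by p* − pb = 97 − 83 = 14; sellers' price rises by ps − p* = 114 − 97 = 17.

Buyers gain €14 per unit; sellers gain €17 per unit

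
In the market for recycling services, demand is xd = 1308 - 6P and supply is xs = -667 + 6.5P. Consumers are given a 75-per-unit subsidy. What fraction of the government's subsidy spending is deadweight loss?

DWL / government spending = 13/66

Pre-subsidy: 1308 - 6P = -667 + 6.5P gives P* = 158, x* = 360.
With the rebate, buyers effectively pay Pb = Ps − 75, where Ps is the price sellers receive.
Demand in terms of Ps becomes xd = 1308 − 6(Ps − 75) = 1758 - 6Ps. Setting this equal to supply: 1758 - 6Ps = -667 + 6.5Ps, so Ps = 194.
Buyers pay Pb = 194 − 75 = 119; x' = -667 + 6.5·194 = 594.
ΔCS = ½(360 + 594)(158 − 119) = 18603; ΔPS = ½(360 + 594)(194 − 158) = 17172.
Government spending = 75 × 594 = 44550.
DWL = ½ × 75 × (594 − 360) = 8775; fraction = 8775 / 44550 = 13/66.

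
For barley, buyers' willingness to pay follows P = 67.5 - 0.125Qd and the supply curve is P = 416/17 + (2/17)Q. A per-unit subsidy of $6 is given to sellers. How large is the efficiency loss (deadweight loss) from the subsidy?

Deadweight loss = 816/11

Pre-subsidy: 67.5 - 0.125Q = 416/17 + (2/17)Q gives Q* = 532/3 and P* = 136/3.
With the subsidy, sellers receive Ps = Pb + 6 for each unit, where Pb is the price buyers pay.
On the curves, Pb = 67.5 - 0.125Q and Ps = 416/17 + (2/17)Q; the wedge Ps − Pb = 6 gives 416/17 + (2/17)Q − (67.5 - 0.125Q) = 6, so Q' = 6668/33.
Then Pb = 67.5 − 0.125·(6668/33) = 1394/33 and Ps = 416/17 + (2/17)·(6668/33) = 1592/33.
The subsidy expands output by 6668/33 − 532/3 = 272/11 past the efficient level; on those units the gap between marginal cost and willingness to pay runs from 0 up to 6.
DWL = ½ × 6 × 272/11 = 816/11.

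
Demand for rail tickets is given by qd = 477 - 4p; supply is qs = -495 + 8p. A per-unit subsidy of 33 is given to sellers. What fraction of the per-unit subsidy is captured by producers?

Producer share = 1/3

Pre-subsidy: 477 - 4p = -495 + 8p gives p* = 81, q* = 153.
With the subsidy, sellers receive ps = pb + 33 for each unit, where pb is the price buyers pay.
Supply in terms of pb becomes qs = -495 + 8(pb + 33) = -231 + 8pb. Setting this equal to demand: 477 - 4pb = -231 + 8pb, so pb = 59.
Sellers receive ps = 59 + 33 = 92; q' = 477 − 4·59 = 241.
Buyers' price falls by p* − pb = 81 − 59 = 22; sellers' price rises by ps − p* = 92 − 81 = 11.
So producers capture 11/33 = 1/3 of each unit of subsidy.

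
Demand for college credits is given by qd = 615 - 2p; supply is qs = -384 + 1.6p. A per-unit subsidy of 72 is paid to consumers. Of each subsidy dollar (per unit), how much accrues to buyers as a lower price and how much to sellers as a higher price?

Pre-subsidy: 615 - 2p = -384 + 1.6p gives p* = 277.5, q* = 60.
With the rebate, buyers effectively pay pb = ps − 72, where ps is the price sellers receive.
Demand in terms of ps becomes qd = 615 − 2(ps − 72) = 759 - 2ps. Setting this equal to supply: 759 - 2ps = -384 + 1.6ps, so ps = 317.5.
Buyers pay pb = 317.5 − 72 = 245.5; q' = -384 + 1.6·317.5 = 124.
Buyers' price falls by p* − pb = 277.5 − 245.5 = 32; sellers' price rises by ps − p* = 317.5 − 277.5 = 40.

Buyers gain 32 per unit; sellers gain 40 per unit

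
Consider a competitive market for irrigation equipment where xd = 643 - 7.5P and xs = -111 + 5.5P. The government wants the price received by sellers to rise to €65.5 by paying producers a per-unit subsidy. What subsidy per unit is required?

At a seller price of 65.5, quantity supplied is -111 + 5.5·65.5 = 249.25.
Buyers absorb 249.25 only when they pay Pb with 643 − 7.5·Pb = 249.25, i.e. Pb = 52.5.
s = Ps − Pb = 65.5 − 52.5 = 13.

Required subsidy s = €13 per unit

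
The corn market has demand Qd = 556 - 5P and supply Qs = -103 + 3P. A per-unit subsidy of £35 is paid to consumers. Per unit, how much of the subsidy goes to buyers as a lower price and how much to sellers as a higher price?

Pre-subsidy: 556 - 5P = -103 + 3P gives P* = 82.375, Q* = 144.125.
With the rebate, buyers effectively pay Pb = Ps − 35, where Ps is the price sellers receive.
Demand in terms of Ps becomes Qd = 556 − 5(Ps − 35) = 731 - 5Ps. Setting this equal to supply: 731 - 5Ps = -103 + 3Ps, so Ps = 104.25.
Buyers pay Pb = 104.25 − 35 = 69.25; Q' = -103 + 3·104.25 = 209.75.
Buyers' price falls by P* − Pb = 82.375 − 69.25 = 13.125; sellers' price rises by Ps − P* = 104.25 − 82.375 = 21.875.

Buyers gain £13.125 per unit; sellers gain £21.875 per unit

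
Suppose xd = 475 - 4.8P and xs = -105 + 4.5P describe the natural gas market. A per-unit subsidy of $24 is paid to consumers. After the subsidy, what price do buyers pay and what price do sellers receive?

Buyers pay 4720/93; sellers receive 6952/93

Pre-subsidy: 475 - 4.8P = -105 + 4.5P gives P* = 5800/93, x* = 5445/31.
With the rebate, buyers effectively pay Pb = Ps − 24, where Ps is the price sellers receive.
Demand in terms of Ps becomes xd = 475 − 4.8(Ps − 24) = 590.2 - 4.8Ps. Setting this equal to supply: 590.2 - 4.8Ps = -105 + 4.5Ps, so Ps = 6952/93.
Buyers pay Pb = 6952/93 − 24 = 4720/93; x' = -105 + 4.5·(6952/93) = 7173/31.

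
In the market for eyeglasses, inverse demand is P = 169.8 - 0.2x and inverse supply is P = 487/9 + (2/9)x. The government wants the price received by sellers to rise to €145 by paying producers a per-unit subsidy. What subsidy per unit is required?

Required subsidy s = €57 per unit

At a seller price of 145, quantity supplied is -243.5 + 4.5·145 = 409.
Buyers absorb 409 only when they pay Pb = 169.8 − 0.2·409 = 88.
s = Ps − Pb = 145 − 88 = 57.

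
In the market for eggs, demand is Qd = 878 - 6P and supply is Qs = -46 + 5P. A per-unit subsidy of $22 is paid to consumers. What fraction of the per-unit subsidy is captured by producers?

Pre-subsidy: 878 - 6P = -46 + 5P gives P* = 84, Q* = 374.
With the rebate, buyers effectively pay Pb = Ps − 22, where Ps is the price sellers receive.
Demand in terms of Ps becomes Qd = 878 − 6(Ps − 22) = 1010 - 6Ps. Setting this equal to supply: 1010 - 6Ps = -46 + 5Ps, so Ps = 96.
Buyers pay Pb = 96 − 22 = 74; Q' = -46 + 5·96 = 434.
Buyers' price falls by P* − Pb = 84 − 74 = 10; sellers' price rises by Ps − P* = 96 − 84 = 12.
So producers capture 12/22 = 6/11 of each unit of subsidy.

Producer share = 6/11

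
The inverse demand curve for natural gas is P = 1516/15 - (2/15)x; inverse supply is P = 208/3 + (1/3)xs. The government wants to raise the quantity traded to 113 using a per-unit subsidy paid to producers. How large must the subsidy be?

Required subsidy s = 21 per unit

At x = 113, from the demand curve buyers pay Pb = 1516/15 − (2/15)·113 = 86; from the supply curve sellers need Ps = 208/3 + (1/3)·113 = 107.
The subsidy must fill the gap: s = Ps − Pb = 107 − 86 = 21.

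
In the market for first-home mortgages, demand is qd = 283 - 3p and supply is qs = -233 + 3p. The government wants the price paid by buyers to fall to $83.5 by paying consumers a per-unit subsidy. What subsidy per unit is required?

Required subsidy s = $5 per unit

At a buyer price of 83.5, quantity demanded is 283 − 3·83.5 = 32.5.
Sellers supply 32.5 only when they receive ps with -233 + 3·ps = 32.5, i.e. ps = 88.5.
s = ps − pb = 88.5 − 83.5 = 5.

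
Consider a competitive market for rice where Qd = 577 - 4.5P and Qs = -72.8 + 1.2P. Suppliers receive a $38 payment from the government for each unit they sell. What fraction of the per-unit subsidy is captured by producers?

Producer share = 15/19

Pre-subsidy: 577 - 4.5P = -72.8 + 1.2P gives P* = 114, Q* = 64.
With the subsidy, sellers receive Ps = Pb + 38 for each unit, where Pb is the price buyers pay.
Supply in terms of Pb becomes Qs = -72.8 + 1.2(Pb + 38) = -27.2 + 1.2Pb. Setting this equal to demand: 577 - 4.5Pb = -27.2 + 1.2Pb, so Pb = 106.
Sellers receive Ps = 106 + 38 = 144; Q' = 577 − 4.5·106 = 100.
Buyers' price falls by P* − Pb = 114 − 106 = 8; sellers' price rises by Ps − P* = 144 − 114 = 30.
So producers capture 30/38 = 15/19 of each unit of subsidy.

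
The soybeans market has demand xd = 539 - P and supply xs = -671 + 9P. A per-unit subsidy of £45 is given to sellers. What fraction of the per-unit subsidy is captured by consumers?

Pre-subsidy: 539 - P = -671 + 9P gives P* = 121, x* = 418.
With the subsidy, sellers receive Ps = Pb + 45 for each unit, where Pb is the price buyers pay.
Supply in terms of Pb becomes xs = -671 + 9(Pb + 45) = -266 + 9Pb. Setting this equal to demand: 539 - Pb = -266 + 9Pb, so Pb = 80.5.
Sellers receive Ps = 80.5 + 45 = 125.5; x' = 539 − 1·80.5 = 458.5.
Buyers' price falls by P* − Pb = 121 − 80.5 = 40.5; sellers' price rises by Ps − P* = 125.5 − 121 = 4.5.
So consumers capture 40.5/45 = 0.9 of each unit of subsidy.

Consumer share = 0.9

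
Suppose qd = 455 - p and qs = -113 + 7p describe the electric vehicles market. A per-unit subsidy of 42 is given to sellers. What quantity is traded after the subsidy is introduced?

Pre-subsidy: 455 - p = -113 + 7p gives p* = 71, q* = 384.
With the subsidy, sellers receive ps = pb + 42 for each unit, where pb is the price buyers pay.
Supply in terms of pb becomes qs = -113 + 7(pb + 42) = 181 + 7pb. Setting this equal to demand: 455 - pb = 181 + 7pb, so pb = 34.25.
Sellers receive ps = 34.25 + 42 = 76.25; q' = 455 − 1·34.25 = 420.75.

q' = 420.75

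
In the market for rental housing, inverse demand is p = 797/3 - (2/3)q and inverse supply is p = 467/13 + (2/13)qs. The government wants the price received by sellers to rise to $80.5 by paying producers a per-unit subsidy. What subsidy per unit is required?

At a seller price of 80.5, quantity supplied is -233.5 + 6.5·80.5 = 289.75.
Buyers absorb 289.75 only when they pay pb = 797/3 − (2/3)·289.75 = 72.5.
s = ps − pb = 80.5 − 72.5 = 8.

Required subsidy s = $8 per unit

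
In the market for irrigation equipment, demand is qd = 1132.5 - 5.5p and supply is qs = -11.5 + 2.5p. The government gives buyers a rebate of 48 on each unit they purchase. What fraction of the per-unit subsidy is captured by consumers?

Pre-subsidy: 1132.5 - 5.5p = -11.5 + 2.5p gives p* = 143, q* = 346.
With the rebate, buyers effectively pay pb = ps − 48, where ps is the price sellers receive.
Demand in terms of ps becomes qd = 1132.5 − 5.5(ps − 48) = 1396.5 - 5.5ps. Setting this equal to supply: 1396.5 - 5.5ps = -11.5 + 2.5ps, so ps = 176.
Buyers pay pb = 176 − 48 = 128; q' = -11.5 + 2.5·176 = 428.5.
Buyers' price falls by p* − pb = 143 − 128 = 15; sellers' price rises by ps − p* = 176 − 143 = 33.
So consumers capture 15/48 = 0.3125 of each unit of subsidy.

Consumer share = 0.3125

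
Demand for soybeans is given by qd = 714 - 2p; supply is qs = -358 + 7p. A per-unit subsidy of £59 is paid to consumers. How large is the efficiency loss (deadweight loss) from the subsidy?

Pre-subsidy: 714 - 2p = -358 + 7p gives p* = 1072/9, q* = 4282/9.
With the rebate, buyers effectively pay pb = ps − 59, where ps is the price sellers receive.
Demand in terms of ps becomes qd = 714 − 2(ps − 59) = 832 - 2ps. Setting this equal to supply: 832 - 2ps = -358 + 7ps, so ps = 1190/9.
Buyers pay pb = 1190/9 − 59 = 659/9; q' = -358 + 7·(1190/9) = 5108/9.
The subsidy expands output by 5108/9 − 4282/9 = 826/9 past the efficient level; on those units the gap between marginal cost and willingness to pay runs from 0 up to 59.
DWL = ½ × 59 × 826/9 = 24367/9.

Deadweight loss = 24367/9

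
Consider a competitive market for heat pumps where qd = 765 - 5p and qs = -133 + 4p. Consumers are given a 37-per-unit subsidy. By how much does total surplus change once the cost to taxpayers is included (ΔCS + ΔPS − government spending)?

Net change in total surplus = -13690/9

Pre-subsidy: 765 - 5p = -133 + 4p gives p* = 898/9, q* = 2395/9.
With the rebate, buyers effectively pay pb = ps − 37, where ps is the price sellers receive.
Demand in terms of ps becomes qd = 765 − 5(ps − 37) = 950 - 5ps. Setting this equal to supply: 950 - 5ps = -133 + 4ps, so ps = 361/3.
Buyers pay pb = 361/3 − 37 = 250/3; q' = -133 + 4·(361/3) = 1045/3.
ΔCS = ½(2395/9 + 1045/3)(898/9 − 250/3) = 409220/81; ΔPS = ½(2395/9 + 1045/3)(361/3 − 898/9) = 511525/81.
Government spending = 37 × 1045/3 = 38665/3.
Net change = 409220/81 + 511525/81 − 38665/3 = -13690/9. The loss equals the DWL triangle ½·37·740/9.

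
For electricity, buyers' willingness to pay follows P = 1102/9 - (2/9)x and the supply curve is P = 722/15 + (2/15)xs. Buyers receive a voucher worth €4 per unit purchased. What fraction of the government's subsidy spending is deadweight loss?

DWL / government spending = 45/1762

Pre-subsidy: 1102/9 - (2/9)x = 722/15 + (2/15)x gives x* = 209 and P* = 76.
With the rebate, buyers effectively pay Pb = Ps − 4, where Ps is the price sellers receive.
On the curves, Pb = 1102/9 - (2/9)x and Ps = 722/15 + (2/15)x; the wedge Ps − Pb = 4 gives 722/15 + (2/15)x − (1102/9 - (2/9)x) = 4, so x' = 220.25.
Then Pb = 1102/9 − (2/9)·220.25 = 73.5 and Ps = 722/15 + (2/15)·220.25 = 77.5.
ΔCS = ½(209 + 220.25)(76 − 73.5) = 536.5625; ΔPS = ½(209 + 220.25)(77.5 − 76) = 321.9375.
Government spending = 4 × 220.25 = 881.
DWL = ½ × 4 × (220.25 − 209) = 22.5; fraction = 22.5 / 881 = 45/1762.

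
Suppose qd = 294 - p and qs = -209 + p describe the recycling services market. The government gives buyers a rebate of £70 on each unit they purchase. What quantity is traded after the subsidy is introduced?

q' = 77.5

Pre-subsidy: 294 - p = -209 + p gives p* = 251.5, q* = 42.5.
With the rebate, buyers effectively pay pb = ps − 70, where ps is the price sellers receive.
Demand in terms of ps becomes qd = 294 − 1(ps − 70) = 364 - ps. Setting this equal to supply: 364 - ps = -209 + ps, so ps = 286.5.
Buyers pay pb = 286.5 − 70 = 216.5; q' = -209 + 1·286.5 = 77.5.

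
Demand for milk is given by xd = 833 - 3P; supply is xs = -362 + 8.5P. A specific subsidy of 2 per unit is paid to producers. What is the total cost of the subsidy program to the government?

Pre-subsidy: 833 - 3P = -362 + 8.5P gives P* = 2390/23, x* = 11989/23.
With the subsidy, sellers receive Ps = Pb + 2 for each unit, where Pb is the price buyers pay.
Supply in terms of Pb becomes xs = -362 + 8.5(Pb + 2) = -345 + 8.5Pb. Setting this equal to demand: 833 - 3Pb = -345 + 8.5Pb, so Pb = 2356/23.
Sellers receive Ps = 2356/23 + 2 = 2402/23; x' = 833 − 3·(2356/23) = 12091/23.
Government outlay = subsidy × quantity = 2 × 12091/23 = 24182/23.

Government cost = 24182/23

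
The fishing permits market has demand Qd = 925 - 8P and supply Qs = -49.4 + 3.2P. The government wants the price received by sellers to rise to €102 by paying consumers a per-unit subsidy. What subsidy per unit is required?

Required subsidy s = €21 per unit

At a seller price of 102, quantity supplied is -49.4 + 3.2·102 = 277.
Buyers absorb 277 only when they pay Pb with 925 − 8·Pb = 277, i.e. Pb = 81.
s = Ps − Pb = 102 − 81 = 21.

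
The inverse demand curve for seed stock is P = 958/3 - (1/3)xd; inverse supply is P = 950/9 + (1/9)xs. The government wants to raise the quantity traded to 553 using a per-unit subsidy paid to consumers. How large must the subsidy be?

Required subsidy s = 32 per unit

At x = 553, from the demand curve buyers pay Pb = 958/3 − (1/3)·553 = 135; from the supply curve sellers need Ps = 950/9 + (1/9)·553 = 167.
The subsidy must fill the gap: s = Ps − Pb = 167 − 135 = 32.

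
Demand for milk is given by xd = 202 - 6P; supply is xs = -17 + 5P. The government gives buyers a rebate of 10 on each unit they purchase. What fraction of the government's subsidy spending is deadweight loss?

DWL / government spending = 75/604

Pre-subsidy: 202 - 6P = -17 + 5P gives P* = 219/11, x* = 908/11.
With the rebate, buyers effectively pay Pb = Ps − 10, where Ps is the price sellers receive.
Demand in terms of Ps becomes xd = 202 − 6(Ps − 10) = 262 - 6Ps. Setting this equal to supply: 262 - 6Ps = -17 + 5Ps, so Ps = 279/11.
Buyers pay Pb = 279/11 − 10 = 169/11; x' = -17 + 5·(279/11) = 1208/11.
ΔCS = ½(908/11 + 1208/11)(219/11 − 169/11) = 52900/121; ΔPS = ½(908/11 + 1208/11)(279/11 − 219/11) = 63480/121.
Government spending = 10 × 1208/11 = 12080/11.
DWL = ½ × 10 × (1208/11 − 908/11) = 1500/11; fraction = (1500/11) / (12080/11) = 75/604.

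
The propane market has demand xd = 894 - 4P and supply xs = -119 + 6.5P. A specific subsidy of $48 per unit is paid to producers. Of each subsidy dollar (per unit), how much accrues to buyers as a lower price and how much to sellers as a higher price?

Pre-subsidy: 894 - 4P = -119 + 6.5P gives P* = 2026/21, x* = 10670/21.
With the subsidy, sellers receive Ps = Pb + 48 for each unit, where Pb is the price buyers pay.
Supply in terms of Pb becomes xs = -119 + 6.5(Pb + 48) = 193 + 6.5Pb. Setting this equal to demand: 894 - 4Pb = 193 + 6.5Pb, so Pb = 1402/21.
Sellers receive Ps = 1402/21 + 48 = 2410/21; x' = 894 − 4·(1402/21) = 13166/21.
Buyers' price falls by P* − Pb = 2026/21 − 1402/21 = 208/7; sellers' price rises by Ps − P* = 2410/21 − 2026/21 = 128/7.

Buyers gain 208/7 per unit; sellers gain 128/7 per unit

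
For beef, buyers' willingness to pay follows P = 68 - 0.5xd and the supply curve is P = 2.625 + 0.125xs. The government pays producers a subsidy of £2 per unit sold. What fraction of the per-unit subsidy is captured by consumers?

Consumer share = 0.8

Pre-subsidy: 68 - 0.5x = 2.625 + 0.125x gives x* = 104.6 and P* = 15.7.
With the subsidy, sellers receive Ps = Pb + 2 for each unit, where Pb is the price buyers pay.
On the curves, Pb = 68 - 0.5x and Ps = 2.625 + 0.125x; the wedge Ps − Pb = 2 gives 2.625 + 0.125x − (68 - 0.5x) = 2, so x' = 107.8.
Then Pb = 68 − 0.5·107.8 = 14.1 and Ps = 2.625 + 0.125·107.8 = 16.1.
Buyers' price falls by P* − Pb = 15.7 − 14.1 = 1.6; sellers' price rises by Ps − P* = 16.1 − 15.7 = 0.4.
So consumers capture 1.6/2 = 0.8 of each unit of subsidy.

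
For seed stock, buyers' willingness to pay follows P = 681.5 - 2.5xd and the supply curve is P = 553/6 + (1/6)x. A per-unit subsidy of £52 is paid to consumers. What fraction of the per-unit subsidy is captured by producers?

Producer share = 0.0625

Pre-subsidy: 681.5 - 2.5x = 553/6 + (1/6)x gives x* = 221 and P* = 129.
With the rebate, buyers effectively pay Pb = Ps − 52, where Ps is the price sellers receive.
On the curves, Pb = 681.5 - 2.5x and Ps = 553/6 + (1/6)x; the wedge Ps − Pb = 52 gives 553/6 + (1/6)x − (681.5 - 2.5x) = 52, so x' = 240.5.
Then Pb = 681.5 − 2.5·240.5 = 80.25 and Ps = 553/6 + (1/6)·240.5 = 132.25.
Buyers' price falls by P* − Pb = 129 − 80.25 = 48.75; sellers' price rises by Ps − P* = 132.25 − 129 = 3.25.
So producers capture 3.25/52 = 0.0625 of each unit of subsidy.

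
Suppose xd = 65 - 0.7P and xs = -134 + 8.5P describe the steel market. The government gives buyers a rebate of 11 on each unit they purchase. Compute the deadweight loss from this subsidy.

Deadweight loss = 14399/368

Pre-subsidy: 65 - 0.7P = -134 + 8.5P gives P* = 995/46, x* = 4587/92.
With the rebate, buyers effectively pay Pb = Ps − 11, where Ps is the price sellers receive.
Demand in terms of Ps becomes xd = 65 − 0.7(Ps − 11) = 72.7 - 0.7Ps. Setting this equal to supply: 72.7 - 0.7Ps = -134 + 8.5Ps, so Ps = 2067/92.
Buyers pay Pb = 2067/92 − 11 = 1055/92; x' = -134 + 8.5·(2067/92) = 10483/184.
The subsidy expands output by 10483/184 − 4587/92 = 1309/184 past the efficient level; on those units the gap between marginal cost and willingness to pay runs from 0 up to 11.
DWL = ½ × 11 × 1309/184 = 14399/368.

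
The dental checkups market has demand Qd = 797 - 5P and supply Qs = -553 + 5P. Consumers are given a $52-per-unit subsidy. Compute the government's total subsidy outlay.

Pre-subsidy: 797 - 5P = -553 + 5P gives P* = 135, Q* = 122.
With the rebate, buyers effectively pay Pb = Ps − 52, where Ps is the price sellers receive.
Demand in terms of Ps becomes Qd = 797 − 5(Ps − 52) = 1057 - 5Ps. Setting this equal to supply: 1057 - 5Ps = -553 + 5Ps, so Ps = 161.
Buyers pay Pb = 161 − 52 = 109; Q' = -553 + 5·161 = 252.
Government outlay = subsidy × quantity = 52 × 252 = 13104.

Government cost = $13104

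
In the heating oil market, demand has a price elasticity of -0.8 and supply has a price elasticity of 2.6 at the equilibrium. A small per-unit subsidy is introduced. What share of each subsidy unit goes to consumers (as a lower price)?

For a small subsidy around the equilibrium, the benefit split depends on the relative slopes, which at a point are proportional to the elasticities.
Buyer share = εs/(εs + |εd|) = 2.6/(2.6 + 0.8) = 13/17; seller share = |εd|/(εs + |εd|) = 4/17.

Consumer share = 13/17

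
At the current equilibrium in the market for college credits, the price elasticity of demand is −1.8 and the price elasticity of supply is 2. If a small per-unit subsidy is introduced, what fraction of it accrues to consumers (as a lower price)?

Consumer share = 10/19

For a small subsidy around the equilibrium, the benefit split depends on the relative slopes, which at a point are proportional to the elasticities.
Buyer share = εs/(εs + |εd|) = 2/(2 + 1.8) = 10/19; seller share = |εd|/(εs + |εd|) = 9/19.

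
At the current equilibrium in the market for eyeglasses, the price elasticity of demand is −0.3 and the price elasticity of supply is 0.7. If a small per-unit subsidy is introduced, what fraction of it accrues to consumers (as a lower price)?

For a small subsidy around the equilibrium, the benefit split depends on the relative slopes, which at a point are proportional to the elasticities.
Buyer share = εs/(εs + |εd|) = 0.7/(0.7 + 0.3) = 0.7; seller share = |εd|/(εs + |εd|) = 0.3.

Consumer share = 0.7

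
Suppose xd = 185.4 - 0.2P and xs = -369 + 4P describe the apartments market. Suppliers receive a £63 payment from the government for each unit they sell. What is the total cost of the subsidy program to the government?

Pre-subsidy: 185.4 - 0.2P = -369 + 4P gives P* = 132, x* = 159.
With the subsidy, sellers receive Ps = Pb + 63 for each unit, where Pb is the price buyers pay.
Supply in terms of Pb becomes xs = -369 + 4(Pb + 63) = -117 + 4Pb. Setting this equal to demand: 185.4 - 0.2Pb = -117 + 4Pb, so Pb = 72.
Sellers receive Ps = 72 + 63 = 135; x' = 185.4 − 0.2·72 = 171.
Government outlay = subsidy × quantity = 63 × 171 = 10773.

Government cost = £10773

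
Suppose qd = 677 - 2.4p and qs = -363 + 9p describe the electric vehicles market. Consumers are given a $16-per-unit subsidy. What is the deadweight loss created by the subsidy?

Pre-subsidy: 677 - 2.4p = -363 + 9p gives p* = 5200/57, q* = 8703/19.
With the rebate, buyers effectively pay pb = ps − 16, where ps is the price sellers receive.
Demand in terms of ps becomes qd = 677 − 2.4(ps − 16) = 715.4 - 2.4ps. Setting this equal to supply: 715.4 - 2.4ps = -363 + 9ps, so ps = 5392/57.
Buyers pay pb = 5392/57 − 16 = 4480/57; q' = -363 + 9·(5392/57) = 9279/19.
The subsidy expands output by 9279/19 − 8703/19 = 576/19 past the efficient level; on those units the gap between marginal cost and willingness to pay runs from 0 up to 16.
DWL = ½ × 16 × 576/19 = 4608/19.

Deadweight loss = 4608/19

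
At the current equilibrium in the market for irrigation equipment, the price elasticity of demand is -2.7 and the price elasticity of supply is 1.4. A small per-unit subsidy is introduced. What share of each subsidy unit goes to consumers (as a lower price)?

Consumer share = 14/41

For a small subsidy around the equilibrium, the benefit split depends on the relative slopes, which at a point are proportional to the elasticities.
Buyer share = εs/(εs + |εd|) = 1.4/(1.4 + 2.7) = 14/41; seller share = |εd|/(εs + |εd|) = 27/41.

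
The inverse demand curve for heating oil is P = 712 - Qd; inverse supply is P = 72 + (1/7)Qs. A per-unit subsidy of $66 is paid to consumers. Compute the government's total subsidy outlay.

Government cost = $40771.5

Pre-subsidy: 712 - Q = 72 + (1/7)Q gives Q* = 560 and P* = 152.
With the rebate, buyers effectively pay Pb = Ps − 66, where Ps is the price sellers receive.
On the curves, Pb = 712 - Q and Ps = 72 + (1/7)Q; the wedge Ps − Pb = 66 gives 72 + (1/7)Q − (712 - Q) = 66, so Q' = 617.75.
Then Pb = 712 − 1·617.75 = 94.25 and Ps = 72 + (1/7)·617.75 = 160.25.
Government outlay = subsidy × quantity = 66 × 617.75 = 40771.5.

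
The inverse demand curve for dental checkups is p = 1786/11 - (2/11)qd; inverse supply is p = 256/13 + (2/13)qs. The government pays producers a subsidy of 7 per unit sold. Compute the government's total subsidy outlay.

Pre-subsidy: 1786/11 - (2/11)q = 256/13 + (2/13)q gives q* = 10201/24 and p* = 1021/12.
With the subsidy, sellers receive ps = pb + 7 for each unit, where pb is the price buyers pay.
On the curves, pb = 1786/11 - (2/11)q and ps = 256/13 + (2/13)q; the wedge ps − pb = 7 gives 256/13 + (2/13)q − (1786/11 - (2/11)q) = 7, so q' = 21403/48.
Then pb = 1786/11 − (2/11)·(21403/48) = 1951/24 and ps = 256/13 + (2/13)·(21403/48) = 2119/24.
Government outlay = subsidy × quantity = 7 × 21403/48 = 149821/48.

Government cost = 149821/48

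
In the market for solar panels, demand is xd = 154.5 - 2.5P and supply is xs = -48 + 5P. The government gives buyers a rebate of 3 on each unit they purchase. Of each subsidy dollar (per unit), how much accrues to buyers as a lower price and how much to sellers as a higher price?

Pre-subsidy: 154.5 - 2.5P = -48 + 5P gives P* = 27, x* = 87.
With the rebate, buyers effectively pay Pb = Ps − 3, where Ps is the price sellers receive.
Demand in terms of Ps becomes xd = 154.5 − 2.5(Ps − 3) = 162 - 2.5Ps. Setting this equal to supply: 162 - 2.5Ps = -48 + 5Ps, so Ps = 28.
Buyers pay Pb = 28 − 3 = 25; x' = -48 + 5·28 = 92.
Buyers' price falls by P* − Pb = 27 − 25 = 2; sellers' price rises by Ps − P* = 28 − 27 = 1.

Buyers gain 2 per unit; sellers gain 1 per unit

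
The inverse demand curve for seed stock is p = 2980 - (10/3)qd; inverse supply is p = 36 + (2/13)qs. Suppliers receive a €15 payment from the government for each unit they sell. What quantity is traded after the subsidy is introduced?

q' = 115401/136

Pre-subsidy: 2980 - (10/3)q = 36 + (2/13)q gives q* = 14352/17 and p* = 2820/17.
With the subsidy, sellers receive ps = pb + 15 for each unit, where pb is the price buyers pay.
On the curves, pb = 2980 - (10/3)q and ps = 36 + (2/13)q; the wedge ps − pb = 15 gives 36 + (2/13)q − (2980 - (10/3)q) = 15, so q' = 115401/136.
Then pb = 2980 − (10/3)·(115401/136) = 10305/68 and ps = 36 + (2/13)·(115401/136) = 11325/68.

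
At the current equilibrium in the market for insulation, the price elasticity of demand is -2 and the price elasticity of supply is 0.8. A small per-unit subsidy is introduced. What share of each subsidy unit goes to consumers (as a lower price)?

Consumer share = 2/7

For a small subsidy around the equilibrium, the benefit split depends on the relative slopes, which at a point are proportional to the elasticities.
Buyer share = εs/(εs + |εd|) = 0.8/(0.8 + 2) = 2/7; seller share = |εd|/(εs + |εd|) = 5/7.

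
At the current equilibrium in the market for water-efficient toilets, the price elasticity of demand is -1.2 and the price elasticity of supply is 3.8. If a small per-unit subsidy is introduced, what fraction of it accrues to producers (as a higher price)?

For a small subsidy around the equilibrium, the benefit split depends on the relative slopes, which at a point are proportional to the elasticities.
Buyer share = εs/(εs + |εd|) = 3.8/(3.8 + 1.2) = 0.76; seller share = |εd|/(εs + |εd|) = 0.24.
So producers capture 0.24 of the subsidy.

Producer share = 0.24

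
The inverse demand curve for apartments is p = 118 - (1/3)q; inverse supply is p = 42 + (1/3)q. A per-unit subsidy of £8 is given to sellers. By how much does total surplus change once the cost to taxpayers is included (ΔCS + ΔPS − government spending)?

Net change in total surplus = -£48

Pre-subsidy: 118 - (1/3)q = 42 + (1/3)q gives q* = 114 and p* = 80.
With the subsidy, sellers receive ps = pb + 8 for each unit, where pb is the price buyers pay.
On the curves, pb = 118 - (1/3)q and ps = 42 + (1/3)q; the wedge ps − pb = 8 gives 42 + (1/3)q − (118 - (1/3)q) = 8, so q' = 126.
Then pb = 118 − (1/3)·126 = 76 and ps = 42 + (1/3)·126 = 84.
ΔCS = ½(114 + 126)(80 − 76) = 480; ΔPS = ½(114 + 126)(84 − 80) = 480.
Government spending = 8 × 126 = 1008.
Net change = 480 + 480 − 1008 = -48. The loss equals the DWL triangle ½·8·12.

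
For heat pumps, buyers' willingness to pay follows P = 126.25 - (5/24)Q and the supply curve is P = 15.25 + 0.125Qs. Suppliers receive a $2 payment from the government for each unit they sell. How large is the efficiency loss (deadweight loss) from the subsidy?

Deadweight loss = $6

Pre-subsidy: 126.25 - (5/24)Q = 15.25 + 0.125Q gives Q* = 333 and P* = 56.875.
With the subsidy, sellers receive Ps = Pb + 2 for each unit, where Pb is the price buyers pay.
On the curves, Pb = 126.25 - (5/24)Q and Ps = 15.25 + 0.125Q; the wedge Ps − Pb = 2 gives 15.25 + 0.125Q − (126.25 - (5/24)Q) = 2, so Q' = 339.
Then Pb = 126.25 − (5/24)·339 = 55.625 and Ps = 15.25 + 0.125·339 = 57.625.
The subsidy expands output by 339 − 333 = 6 past the efficient level; on those units the gap between marginal cost and willingness to pay runs from 0 up to 2.
DWL = ½ × 2 × 6 = 6.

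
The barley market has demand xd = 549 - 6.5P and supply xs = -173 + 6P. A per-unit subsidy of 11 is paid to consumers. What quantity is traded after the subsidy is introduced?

x' = 207.88

Pre-subsidy: 549 - 6.5P = -173 + 6P gives P* = 57.76, x* = 173.56.
With the rebate, buyers effectively pay Pb = Ps − 11, where Ps is the price sellers receive.
Demand in terms of Ps becomes xd = 549 − 6.5(Ps − 11) = 620.5 - 6.5Ps. Setting this equal to supply: 620.5 - 6.5Ps = -173 + 6Ps, so Ps = 63.48.
Buyers pay Pb = 63.48 − 11 = 52.48; x' = -173 + 6·63.48 = 207.88.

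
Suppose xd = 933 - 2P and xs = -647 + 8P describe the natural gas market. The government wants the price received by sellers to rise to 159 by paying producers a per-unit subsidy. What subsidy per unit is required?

Required subsidy s = 5 per unit

At a seller price of 159, quantity supplied is -647 + 8·159 = 625.
Buyers absorb 625 only when they pay Pb with 933 − 2·Pb = 625, i.e. Pb = 154.
s = Ps − Pb = 159 − 154 = 5.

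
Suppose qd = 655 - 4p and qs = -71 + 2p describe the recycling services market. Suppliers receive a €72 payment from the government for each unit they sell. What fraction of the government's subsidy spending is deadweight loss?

DWL / government spending = 16/89

Pre-subsidy: 655 - 4p = -71 + 2p gives p* = 121, q* = 171.
With the subsidy, sellers receive ps = pb + 72 for each unit, where pb is the price buyers pay.
Supply in terms of pb becomes qs = -71 + 2(pb + 72) = 73 + 2pb. Setting this equal to demand: 655 - 4pb = 73 + 2pb, so pb = 97.
Sellers receive ps = 97 + 72 = 169; q' = 655 − 4·97 = 267.
ΔCS = ½(171 + 267)(121 − 97) = 5256; ΔPS = ½(171 + 267)(169 − 121) = 10512.
Government spending = 72 × 267 = 19224.
DWL = ½ × 72 × (267 − 171) = 3456; fraction = 3456 / 19224 = 16/89.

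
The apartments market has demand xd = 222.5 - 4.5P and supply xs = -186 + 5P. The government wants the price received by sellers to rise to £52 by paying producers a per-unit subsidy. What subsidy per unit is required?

At a seller price of 52, quantity supplied is -186 + 5·52 = 74.
Buyers absorb 74 only when they pay Pb with 222.5 − 4.5·Pb = 74, i.e. Pb = 33.
s = Ps − Pb = 52 − 33 = 19.

Required subsidy s = £19 per unit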